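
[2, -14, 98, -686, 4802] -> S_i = 2*-7^i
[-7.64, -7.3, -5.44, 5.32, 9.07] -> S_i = Random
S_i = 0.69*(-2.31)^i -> [0.69, -1.59, 3.68, -8.51, 19.65]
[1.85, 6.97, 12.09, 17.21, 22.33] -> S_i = 1.85 + 5.12*i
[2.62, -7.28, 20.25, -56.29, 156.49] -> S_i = 2.62*(-2.78)^i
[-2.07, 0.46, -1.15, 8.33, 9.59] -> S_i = Random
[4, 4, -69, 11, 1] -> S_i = Random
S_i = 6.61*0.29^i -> [6.61, 1.92, 0.56, 0.16, 0.05]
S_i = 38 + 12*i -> [38, 50, 62, 74, 86]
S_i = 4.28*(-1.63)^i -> [4.28, -6.98, 11.37, -18.54, 30.21]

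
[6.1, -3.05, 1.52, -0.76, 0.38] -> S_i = 6.10*(-0.50)^i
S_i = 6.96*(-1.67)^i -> [6.96, -11.62, 19.41, -32.42, 54.13]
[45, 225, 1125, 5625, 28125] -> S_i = 45*5^i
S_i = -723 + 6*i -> [-723, -717, -711, -705, -699]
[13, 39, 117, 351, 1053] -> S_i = 13*3^i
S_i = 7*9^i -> [7, 63, 567, 5103, 45927]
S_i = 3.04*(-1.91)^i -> [3.04, -5.81, 11.09, -21.18, 40.46]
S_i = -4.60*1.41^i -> [-4.6, -6.49, -9.15, -12.89, -18.18]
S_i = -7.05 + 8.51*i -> [-7.05, 1.46, 9.97, 18.48, 26.99]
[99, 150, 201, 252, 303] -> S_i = 99 + 51*i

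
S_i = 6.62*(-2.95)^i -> [6.62, -19.53, 57.61, -169.95, 501.36]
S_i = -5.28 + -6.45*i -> [-5.28, -11.73, -18.18, -24.63, -31.08]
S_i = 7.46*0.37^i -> [7.46, 2.76, 1.02, 0.38, 0.14]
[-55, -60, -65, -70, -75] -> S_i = -55 + -5*i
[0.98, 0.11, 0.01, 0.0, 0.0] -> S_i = 0.98*0.11^i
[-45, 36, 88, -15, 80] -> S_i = Random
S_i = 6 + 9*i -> [6, 15, 24, 33, 42]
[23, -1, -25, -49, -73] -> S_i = 23 + -24*i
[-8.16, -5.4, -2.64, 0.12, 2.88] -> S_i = -8.16 + 2.76*i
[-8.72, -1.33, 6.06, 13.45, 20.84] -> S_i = -8.72 + 7.39*i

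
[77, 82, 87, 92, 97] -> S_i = 77 + 5*i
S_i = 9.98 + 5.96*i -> [9.98, 15.94, 21.9, 27.86, 33.82]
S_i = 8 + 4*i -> [8, 12, 16, 20, 24]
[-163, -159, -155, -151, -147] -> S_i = -163 + 4*i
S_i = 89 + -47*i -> [89, 42, -5, -52, -99]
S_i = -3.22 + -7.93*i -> [-3.22, -11.15, -19.08, -27.01, -34.94]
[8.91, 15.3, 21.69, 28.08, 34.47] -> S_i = 8.91 + 6.39*i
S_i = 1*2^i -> [1, 2, 4, 8, 16]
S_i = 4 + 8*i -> [4, 12, 20, 28, 36]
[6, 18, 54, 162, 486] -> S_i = 6*3^i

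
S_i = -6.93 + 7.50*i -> [-6.93, 0.57, 8.07, 15.57, 23.07]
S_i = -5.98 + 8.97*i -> [-5.98, 2.99, 11.96, 20.93, 29.9]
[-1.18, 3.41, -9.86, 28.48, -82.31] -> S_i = -1.18*(-2.89)^i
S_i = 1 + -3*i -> [1, -2, -5, -8, -11]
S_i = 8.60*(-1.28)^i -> [8.6, -11.01, 14.09, -18.04, 23.09]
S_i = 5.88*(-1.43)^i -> [5.88, -8.41, 12.02, -17.19, 24.59]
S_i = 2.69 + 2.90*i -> [2.69, 5.59, 8.49, 11.39, 14.29]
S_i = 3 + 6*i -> [3, 9, 15, 21, 27]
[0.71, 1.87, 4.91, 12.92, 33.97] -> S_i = 0.71*2.63^i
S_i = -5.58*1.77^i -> [-5.58, -9.88, -17.48, -30.94, -54.77]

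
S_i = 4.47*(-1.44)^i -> [4.47, -6.44, 9.27, -13.35, 19.22]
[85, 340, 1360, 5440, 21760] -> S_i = 85*4^i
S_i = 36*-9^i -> [36, -324, 2916, -26244, 236196]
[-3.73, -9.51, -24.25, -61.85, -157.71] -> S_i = -3.73*2.55^i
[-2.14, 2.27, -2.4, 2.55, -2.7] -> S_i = -2.14*(-1.06)^i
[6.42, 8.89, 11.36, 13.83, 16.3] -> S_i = 6.42 + 2.47*i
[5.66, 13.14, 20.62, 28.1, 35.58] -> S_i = 5.66 + 7.48*i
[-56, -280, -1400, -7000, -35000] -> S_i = -56*5^i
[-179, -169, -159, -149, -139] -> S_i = -179 + 10*i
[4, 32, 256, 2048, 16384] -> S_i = 4*8^i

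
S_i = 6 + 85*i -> [6, 91, 176, 261, 346]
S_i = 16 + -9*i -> [16, 7, -2, -11, -20]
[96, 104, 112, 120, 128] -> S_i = 96 + 8*i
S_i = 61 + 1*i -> [61, 62, 63, 64, 65]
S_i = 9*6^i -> [9, 54, 324, 1944, 11664]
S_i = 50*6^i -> [50, 300, 1800, 10800, 64800]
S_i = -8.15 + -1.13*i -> [-8.15, -9.28, -10.41, -11.54, -12.67]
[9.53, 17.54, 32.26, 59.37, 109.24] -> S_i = 9.53*1.84^i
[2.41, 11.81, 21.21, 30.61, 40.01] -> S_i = 2.41 + 9.40*i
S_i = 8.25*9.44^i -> [8.25, 77.88, 735.19, 6940.17, 65515.18]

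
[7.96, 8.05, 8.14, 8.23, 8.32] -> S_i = 7.96 + 0.09*i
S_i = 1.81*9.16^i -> [1.81, 16.58, 151.87, 1391.12, 12742.67]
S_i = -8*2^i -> [-8, -16, -32, -64, -128]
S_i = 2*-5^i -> [2, -10, 50, -250, 1250]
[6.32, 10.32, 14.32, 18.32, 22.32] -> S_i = 6.32 + 4.00*i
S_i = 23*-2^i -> [23, -46, 92, -184, 368]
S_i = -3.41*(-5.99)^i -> [-3.41, 20.43, -122.35, 732.88, -4389.97]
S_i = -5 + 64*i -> [-5, 59, 123, 187, 251]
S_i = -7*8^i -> [-7, -56, -448, -3584, -28672]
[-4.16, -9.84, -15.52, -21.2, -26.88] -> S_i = -4.16 + -5.68*i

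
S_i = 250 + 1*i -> [250, 251, 252, 253, 254]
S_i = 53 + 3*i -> [53, 56, 59, 62, 65]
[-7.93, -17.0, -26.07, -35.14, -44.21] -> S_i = -7.93 + -9.07*i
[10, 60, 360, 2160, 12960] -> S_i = 10*6^i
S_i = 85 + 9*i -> [85, 94, 103, 112, 121]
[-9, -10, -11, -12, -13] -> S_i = -9 + -1*i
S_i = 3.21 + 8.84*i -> [3.21, 12.05, 20.89, 29.73, 38.57]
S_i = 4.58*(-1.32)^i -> [4.58, -6.05, 7.98, -10.53, 13.9]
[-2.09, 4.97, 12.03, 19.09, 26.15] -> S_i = -2.09 + 7.06*i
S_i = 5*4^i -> [5, 20, 80, 320, 1280]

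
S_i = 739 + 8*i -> [739, 747, 755, 763, 771]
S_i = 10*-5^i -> [10, -50, 250, -1250, 6250]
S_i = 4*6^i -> [4, 24, 144, 864, 5184]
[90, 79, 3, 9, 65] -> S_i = Random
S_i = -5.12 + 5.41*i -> [-5.12, 0.29, 5.7, 11.11, 16.52]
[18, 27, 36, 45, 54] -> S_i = 18 + 9*i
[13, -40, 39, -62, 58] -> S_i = Random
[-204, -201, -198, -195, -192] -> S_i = -204 + 3*i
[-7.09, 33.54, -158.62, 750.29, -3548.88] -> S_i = -7.09*(-4.73)^i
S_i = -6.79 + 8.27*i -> [-6.79, 1.48, 9.75, 18.02, 26.29]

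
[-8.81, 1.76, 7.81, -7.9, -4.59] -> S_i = Random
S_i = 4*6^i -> [4, 24, 144, 864, 5184]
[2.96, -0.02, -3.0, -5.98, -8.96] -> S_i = 2.96 + -2.98*i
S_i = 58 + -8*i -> [58, 50, 42, 34, 26]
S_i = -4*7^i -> [-4, -28, -196, -1372, -9604]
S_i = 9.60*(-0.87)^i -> [9.6, -8.35, 7.27, -6.32, 5.5]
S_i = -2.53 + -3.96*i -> [-2.53, -6.49, -10.45, -14.41, -18.37]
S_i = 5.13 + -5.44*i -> [5.13, -0.31, -5.75, -11.19, -16.63]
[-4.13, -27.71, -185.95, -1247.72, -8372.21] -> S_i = -4.13*6.71^i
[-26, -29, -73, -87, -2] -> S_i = Random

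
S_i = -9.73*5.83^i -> [-9.73, -56.73, -330.71, -1928.05, -11240.54]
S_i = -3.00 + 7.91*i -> [-3.0, 4.91, 12.82, 20.73, 28.64]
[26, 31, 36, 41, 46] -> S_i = 26 + 5*i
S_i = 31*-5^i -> [31, -155, 775, -3875, 19375]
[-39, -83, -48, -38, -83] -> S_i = Random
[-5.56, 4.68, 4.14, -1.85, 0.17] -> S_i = Random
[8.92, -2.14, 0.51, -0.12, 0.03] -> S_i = 8.92*(-0.24)^i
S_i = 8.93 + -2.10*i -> [8.93, 6.83, 4.73, 2.63, 0.53]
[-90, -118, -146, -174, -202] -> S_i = -90 + -28*i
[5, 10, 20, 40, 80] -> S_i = 5*2^i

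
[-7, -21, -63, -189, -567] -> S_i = -7*3^i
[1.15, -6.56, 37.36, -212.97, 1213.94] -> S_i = 1.15*(-5.70)^i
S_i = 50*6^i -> [50, 300, 1800, 10800, 64800]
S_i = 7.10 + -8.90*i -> [7.1, -1.8, -10.7, -19.6, -28.5]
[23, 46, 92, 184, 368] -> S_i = 23*2^i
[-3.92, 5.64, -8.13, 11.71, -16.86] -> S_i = -3.92*(-1.44)^i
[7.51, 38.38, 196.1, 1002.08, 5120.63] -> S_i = 7.51*5.11^i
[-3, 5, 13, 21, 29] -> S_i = -3 + 8*i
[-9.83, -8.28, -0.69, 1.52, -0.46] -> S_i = Random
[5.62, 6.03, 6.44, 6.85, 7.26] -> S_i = 5.62 + 0.41*i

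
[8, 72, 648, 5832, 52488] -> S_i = 8*9^i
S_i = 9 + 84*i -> [9, 93, 177, 261, 345]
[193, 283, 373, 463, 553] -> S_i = 193 + 90*i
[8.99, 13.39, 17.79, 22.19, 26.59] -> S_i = 8.99 + 4.40*i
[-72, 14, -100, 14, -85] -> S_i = Random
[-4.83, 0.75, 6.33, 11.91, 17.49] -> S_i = -4.83 + 5.58*i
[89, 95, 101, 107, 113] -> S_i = 89 + 6*i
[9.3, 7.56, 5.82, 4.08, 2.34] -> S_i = 9.30 + -1.74*i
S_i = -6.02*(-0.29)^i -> [-6.02, 1.75, -0.51, 0.15, -0.04]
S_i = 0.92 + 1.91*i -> [0.92, 2.83, 4.74, 6.65, 8.56]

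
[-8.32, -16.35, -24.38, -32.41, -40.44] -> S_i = -8.32 + -8.03*i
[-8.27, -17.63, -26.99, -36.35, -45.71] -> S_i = -8.27 + -9.36*i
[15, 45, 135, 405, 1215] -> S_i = 15*3^i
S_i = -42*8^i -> [-42, -336, -2688, -21504, -172032]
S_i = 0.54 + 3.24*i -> [0.54, 3.78, 7.02, 10.26, 13.5]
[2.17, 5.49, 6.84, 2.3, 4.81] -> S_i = Random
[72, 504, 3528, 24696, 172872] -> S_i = 72*7^i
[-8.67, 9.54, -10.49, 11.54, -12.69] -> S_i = -8.67*(-1.10)^i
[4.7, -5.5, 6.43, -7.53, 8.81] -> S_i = 4.70*(-1.17)^i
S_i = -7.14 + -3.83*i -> [-7.14, -10.97, -14.8, -18.63, -22.46]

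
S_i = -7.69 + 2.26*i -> [-7.69, -5.43, -3.17, -0.91, 1.35]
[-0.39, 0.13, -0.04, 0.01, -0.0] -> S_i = -0.39*(-0.33)^i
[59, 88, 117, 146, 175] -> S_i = 59 + 29*i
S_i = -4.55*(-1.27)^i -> [-4.55, 5.78, -7.34, 9.32, -11.84]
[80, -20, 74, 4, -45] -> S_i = Random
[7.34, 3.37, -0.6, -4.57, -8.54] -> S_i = 7.34 + -3.97*i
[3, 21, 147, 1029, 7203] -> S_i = 3*7^i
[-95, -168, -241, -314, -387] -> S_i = -95 + -73*i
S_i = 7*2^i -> [7, 14, 28, 56, 112]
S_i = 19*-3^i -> [19, -57, 171, -513, 1539]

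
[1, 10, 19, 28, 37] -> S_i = 1 + 9*i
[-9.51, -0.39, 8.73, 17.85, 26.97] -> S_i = -9.51 + 9.12*i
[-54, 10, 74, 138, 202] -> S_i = -54 + 64*i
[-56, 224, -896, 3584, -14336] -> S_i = -56*-4^i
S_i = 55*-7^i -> [55, -385, 2695, -18865, 132055]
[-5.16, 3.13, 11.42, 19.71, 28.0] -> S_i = -5.16 + 8.29*i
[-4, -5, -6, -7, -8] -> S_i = -4 + -1*i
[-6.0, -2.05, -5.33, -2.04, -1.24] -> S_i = Random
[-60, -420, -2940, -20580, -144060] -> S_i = -60*7^i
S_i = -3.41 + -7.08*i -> [-3.41, -10.49, -17.57, -24.65, -31.73]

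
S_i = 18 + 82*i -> [18, 100, 182, 264, 346]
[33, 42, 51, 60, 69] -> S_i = 33 + 9*i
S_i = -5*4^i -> [-5, -20, -80, -320, -1280]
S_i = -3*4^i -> [-3, -12, -48, -192, -768]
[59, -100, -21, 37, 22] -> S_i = Random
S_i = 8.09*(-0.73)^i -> [8.09, -5.91, 4.31, -3.15, 2.3]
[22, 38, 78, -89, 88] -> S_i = Random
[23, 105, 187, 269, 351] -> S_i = 23 + 82*i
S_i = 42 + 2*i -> [42, 44, 46, 48, 50]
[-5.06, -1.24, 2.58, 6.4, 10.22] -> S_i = -5.06 + 3.82*i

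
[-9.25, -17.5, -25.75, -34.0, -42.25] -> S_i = -9.25 + -8.25*i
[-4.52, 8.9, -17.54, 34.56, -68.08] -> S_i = -4.52*(-1.97)^i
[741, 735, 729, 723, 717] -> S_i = 741 + -6*i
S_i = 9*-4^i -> [9, -36, 144, -576, 2304]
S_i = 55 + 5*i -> [55, 60, 65, 70, 75]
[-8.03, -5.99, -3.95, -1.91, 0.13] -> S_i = -8.03 + 2.04*i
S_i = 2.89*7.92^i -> [2.89, 22.89, 181.28, 1435.73, 11371.0]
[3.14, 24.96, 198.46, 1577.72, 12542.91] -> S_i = 3.14*7.95^i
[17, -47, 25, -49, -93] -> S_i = Random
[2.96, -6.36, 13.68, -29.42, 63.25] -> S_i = 2.96*(-2.15)^i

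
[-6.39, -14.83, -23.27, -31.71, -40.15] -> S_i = -6.39 + -8.44*i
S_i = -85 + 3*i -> [-85, -82, -79, -76, -73]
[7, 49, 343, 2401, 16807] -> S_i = 7*7^i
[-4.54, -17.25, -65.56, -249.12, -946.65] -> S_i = -4.54*3.80^i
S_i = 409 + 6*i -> [409, 415, 421, 427, 433]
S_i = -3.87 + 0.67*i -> [-3.87, -3.2, -2.53, -1.86, -1.19]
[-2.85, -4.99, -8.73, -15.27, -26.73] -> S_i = -2.85*1.75^i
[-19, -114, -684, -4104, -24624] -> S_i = -19*6^i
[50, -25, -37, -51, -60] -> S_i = Random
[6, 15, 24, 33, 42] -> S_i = 6 + 9*i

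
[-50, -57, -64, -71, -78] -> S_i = -50 + -7*i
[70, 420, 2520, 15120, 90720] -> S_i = 70*6^i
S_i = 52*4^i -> [52, 208, 832, 3328, 13312]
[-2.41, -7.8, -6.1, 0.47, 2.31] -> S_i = Random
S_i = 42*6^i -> [42, 252, 1512, 9072, 54432]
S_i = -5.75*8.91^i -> [-5.75, -51.23, -456.48, -4067.25, -36239.2]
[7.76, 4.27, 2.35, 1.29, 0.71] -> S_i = 7.76*0.55^i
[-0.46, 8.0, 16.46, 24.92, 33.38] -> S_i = -0.46 + 8.46*i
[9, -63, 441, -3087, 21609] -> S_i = 9*-7^i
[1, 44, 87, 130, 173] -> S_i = 1 + 43*i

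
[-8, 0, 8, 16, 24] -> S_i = -8 + 8*i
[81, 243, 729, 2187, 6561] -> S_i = 81*3^i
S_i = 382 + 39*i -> [382, 421, 460, 499, 538]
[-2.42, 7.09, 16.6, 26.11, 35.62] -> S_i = -2.42 + 9.51*i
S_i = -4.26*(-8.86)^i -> [-4.26, 37.74, -334.41, 2962.86, -26250.92]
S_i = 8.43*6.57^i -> [8.43, 55.39, 363.88, 2390.69, 15706.85]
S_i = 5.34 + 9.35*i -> [5.34, 14.69, 24.04, 33.39, 42.74]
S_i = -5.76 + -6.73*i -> [-5.76, -12.49, -19.22, -25.95, -32.68]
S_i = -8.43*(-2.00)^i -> [-8.43, 16.86, -33.72, 67.44, -134.88]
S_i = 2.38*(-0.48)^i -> [2.38, -1.14, 0.55, -0.26, 0.13]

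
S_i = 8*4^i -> [8, 32, 128, 512, 2048]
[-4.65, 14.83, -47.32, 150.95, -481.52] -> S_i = -4.65*(-3.19)^i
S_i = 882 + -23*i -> [882, 859, 836, 813, 790]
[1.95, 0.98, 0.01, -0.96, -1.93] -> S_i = 1.95 + -0.97*i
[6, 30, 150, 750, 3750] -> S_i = 6*5^i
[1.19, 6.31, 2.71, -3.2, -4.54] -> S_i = Random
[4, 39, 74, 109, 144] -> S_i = 4 + 35*i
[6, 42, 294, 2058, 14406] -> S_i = 6*7^i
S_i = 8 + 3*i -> [8, 11, 14, 17, 20]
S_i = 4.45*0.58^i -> [4.45, 2.58, 1.5, 0.87, 0.5]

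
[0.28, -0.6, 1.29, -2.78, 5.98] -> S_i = 0.28*(-2.15)^i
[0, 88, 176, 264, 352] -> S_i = 0 + 88*i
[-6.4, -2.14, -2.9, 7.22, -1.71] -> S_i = Random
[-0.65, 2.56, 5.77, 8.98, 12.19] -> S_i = -0.65 + 3.21*i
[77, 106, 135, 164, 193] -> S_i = 77 + 29*i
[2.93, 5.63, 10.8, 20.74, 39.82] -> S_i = 2.93*1.92^i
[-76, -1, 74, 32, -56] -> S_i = Random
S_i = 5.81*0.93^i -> [5.81, 5.4, 5.03, 4.67, 4.35]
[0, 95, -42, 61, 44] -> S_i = Random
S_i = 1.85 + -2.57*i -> [1.85, -0.72, -3.29, -5.86, -8.43]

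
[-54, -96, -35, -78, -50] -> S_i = Random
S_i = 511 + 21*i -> [511, 532, 553, 574, 595]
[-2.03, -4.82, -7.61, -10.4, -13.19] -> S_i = -2.03 + -2.79*i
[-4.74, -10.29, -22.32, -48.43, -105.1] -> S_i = -4.74*2.17^i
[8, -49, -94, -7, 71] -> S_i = Random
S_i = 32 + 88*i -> [32, 120, 208, 296, 384]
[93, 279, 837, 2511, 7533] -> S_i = 93*3^i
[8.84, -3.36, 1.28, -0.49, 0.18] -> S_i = 8.84*(-0.38)^i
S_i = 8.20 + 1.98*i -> [8.2, 10.18, 12.16, 14.14, 16.12]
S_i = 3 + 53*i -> [3, 56, 109, 162, 215]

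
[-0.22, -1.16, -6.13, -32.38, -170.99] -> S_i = -0.22*5.28^i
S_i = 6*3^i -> [6, 18, 54, 162, 486]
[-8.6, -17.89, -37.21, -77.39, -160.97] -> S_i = -8.60*2.08^i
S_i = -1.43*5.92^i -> [-1.43, -8.47, -50.12, -296.69, -1756.4]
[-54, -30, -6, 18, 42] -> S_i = -54 + 24*i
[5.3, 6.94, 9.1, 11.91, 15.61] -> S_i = 5.30*1.31^i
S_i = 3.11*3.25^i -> [3.11, 10.11, 32.85, 106.76, 346.97]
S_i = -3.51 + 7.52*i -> [-3.51, 4.01, 11.53, 19.05, 26.57]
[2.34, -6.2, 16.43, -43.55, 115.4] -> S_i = 2.34*(-2.65)^i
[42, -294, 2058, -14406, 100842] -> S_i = 42*-7^i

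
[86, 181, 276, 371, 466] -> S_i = 86 + 95*i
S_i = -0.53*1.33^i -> [-0.53, -0.7, -0.94, -1.25, -1.66]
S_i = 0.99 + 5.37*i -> [0.99, 6.36, 11.73, 17.1, 22.47]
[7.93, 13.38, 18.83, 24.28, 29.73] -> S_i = 7.93 + 5.45*i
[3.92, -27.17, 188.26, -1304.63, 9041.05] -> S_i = 3.92*(-6.93)^i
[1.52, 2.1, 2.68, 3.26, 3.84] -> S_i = 1.52 + 0.58*i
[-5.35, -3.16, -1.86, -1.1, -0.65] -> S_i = -5.35*0.59^i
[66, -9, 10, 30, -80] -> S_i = Random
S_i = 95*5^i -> [95, 475, 2375, 11875, 59375]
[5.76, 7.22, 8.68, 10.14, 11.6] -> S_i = 5.76 + 1.46*i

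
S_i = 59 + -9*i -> [59, 50, 41, 32, 23]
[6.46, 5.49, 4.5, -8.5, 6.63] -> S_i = Random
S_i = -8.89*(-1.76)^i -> [-8.89, 15.65, -27.54, 48.47, -85.3]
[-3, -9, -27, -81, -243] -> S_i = -3*3^i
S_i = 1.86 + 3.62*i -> [1.86, 5.48, 9.1, 12.72, 16.34]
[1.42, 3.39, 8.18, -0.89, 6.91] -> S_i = Random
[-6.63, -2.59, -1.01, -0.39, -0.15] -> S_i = -6.63*0.39^i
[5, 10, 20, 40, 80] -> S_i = 5*2^i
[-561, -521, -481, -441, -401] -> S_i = -561 + 40*i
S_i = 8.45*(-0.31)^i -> [8.45, -2.62, 0.81, -0.25, 0.08]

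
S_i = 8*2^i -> [8, 16, 32, 64, 128]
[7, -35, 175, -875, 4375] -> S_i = 7*-5^i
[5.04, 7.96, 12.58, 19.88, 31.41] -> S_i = 5.04*1.58^i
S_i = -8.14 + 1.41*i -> [-8.14, -6.73, -5.32, -3.91, -2.5]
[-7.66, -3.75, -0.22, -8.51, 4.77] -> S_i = Random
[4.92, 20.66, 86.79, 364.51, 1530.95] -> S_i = 4.92*4.20^i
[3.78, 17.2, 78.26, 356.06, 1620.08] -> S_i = 3.78*4.55^i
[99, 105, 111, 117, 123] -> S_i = 99 + 6*i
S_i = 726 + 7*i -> [726, 733, 740, 747, 754]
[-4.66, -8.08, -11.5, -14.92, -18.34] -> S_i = -4.66 + -3.42*i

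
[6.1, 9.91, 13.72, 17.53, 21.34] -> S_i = 6.10 + 3.81*i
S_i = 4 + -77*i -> [4, -73, -150, -227, -304]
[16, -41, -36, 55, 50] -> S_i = Random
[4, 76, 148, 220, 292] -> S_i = 4 + 72*i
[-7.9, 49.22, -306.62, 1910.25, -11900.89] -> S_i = -7.90*(-6.23)^i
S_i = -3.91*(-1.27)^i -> [-3.91, 4.97, -6.31, 8.01, -10.17]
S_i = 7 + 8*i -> [7, 15, 23, 31, 39]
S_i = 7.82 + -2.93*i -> [7.82, 4.89, 1.96, -0.97, -3.9]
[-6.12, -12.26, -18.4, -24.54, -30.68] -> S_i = -6.12 + -6.14*i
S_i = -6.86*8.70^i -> [-6.86, -59.68, -519.23, -4517.33, -39300.78]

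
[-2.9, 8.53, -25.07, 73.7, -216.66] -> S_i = -2.90*(-2.94)^i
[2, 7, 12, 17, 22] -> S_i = 2 + 5*i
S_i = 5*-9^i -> [5, -45, 405, -3645, 32805]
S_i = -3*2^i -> [-3, -6, -12, -24, -48]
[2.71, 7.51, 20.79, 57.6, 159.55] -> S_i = 2.71*2.77^i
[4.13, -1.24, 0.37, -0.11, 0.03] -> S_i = 4.13*(-0.30)^i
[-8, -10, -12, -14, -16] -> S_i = -8 + -2*i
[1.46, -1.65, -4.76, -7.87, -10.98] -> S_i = 1.46 + -3.11*i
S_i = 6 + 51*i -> [6, 57, 108, 159, 210]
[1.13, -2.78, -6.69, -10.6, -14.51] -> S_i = 1.13 + -3.91*i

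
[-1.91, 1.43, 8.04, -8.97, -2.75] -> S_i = Random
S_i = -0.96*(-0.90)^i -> [-0.96, 0.86, -0.78, 0.7, -0.63]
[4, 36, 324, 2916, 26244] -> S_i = 4*9^i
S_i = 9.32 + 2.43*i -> [9.32, 11.75, 14.18, 16.61, 19.04]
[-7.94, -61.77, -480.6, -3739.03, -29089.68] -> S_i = -7.94*7.78^i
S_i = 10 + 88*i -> [10, 98, 186, 274, 362]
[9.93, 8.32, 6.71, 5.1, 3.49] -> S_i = 9.93 + -1.61*i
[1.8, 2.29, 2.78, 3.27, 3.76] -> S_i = 1.80 + 0.49*i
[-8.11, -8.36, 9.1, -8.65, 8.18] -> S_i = Random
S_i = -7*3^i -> [-7, -21, -63, -189, -567]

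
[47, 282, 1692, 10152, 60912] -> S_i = 47*6^i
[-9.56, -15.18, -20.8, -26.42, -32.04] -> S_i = -9.56 + -5.62*i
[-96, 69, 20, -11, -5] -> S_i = Random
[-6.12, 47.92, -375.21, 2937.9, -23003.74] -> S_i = -6.12*(-7.83)^i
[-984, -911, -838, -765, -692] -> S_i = -984 + 73*i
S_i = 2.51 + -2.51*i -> [2.51, 0.0, -2.51, -5.02, -7.53]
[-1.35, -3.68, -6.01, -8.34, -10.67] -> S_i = -1.35 + -2.33*i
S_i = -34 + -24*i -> [-34, -58, -82, -106, -130]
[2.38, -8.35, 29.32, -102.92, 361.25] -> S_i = 2.38*(-3.51)^i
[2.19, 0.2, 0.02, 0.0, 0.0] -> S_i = 2.19*0.09^i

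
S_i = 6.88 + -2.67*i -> [6.88, 4.21, 1.54, -1.13, -3.8]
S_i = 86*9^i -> [86, 774, 6966, 62694, 564246]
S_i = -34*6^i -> [-34, -204, -1224, -7344, -44064]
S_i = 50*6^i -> [50, 300, 1800, 10800, 64800]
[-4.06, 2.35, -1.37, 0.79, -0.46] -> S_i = -4.06*(-0.58)^i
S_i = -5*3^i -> [-5, -15, -45, -135, -405]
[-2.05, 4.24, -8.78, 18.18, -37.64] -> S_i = -2.05*(-2.07)^i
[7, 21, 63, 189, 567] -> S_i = 7*3^i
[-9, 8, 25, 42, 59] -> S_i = -9 + 17*i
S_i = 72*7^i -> [72, 504, 3528, 24696, 172872]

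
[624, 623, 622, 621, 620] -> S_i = 624 + -1*i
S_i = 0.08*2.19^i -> [0.08, 0.18, 0.38, 0.84, 1.84]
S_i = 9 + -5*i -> [9, 4, -1, -6, -11]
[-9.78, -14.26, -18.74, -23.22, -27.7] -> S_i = -9.78 + -4.48*i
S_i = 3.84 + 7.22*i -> [3.84, 11.06, 18.28, 25.5, 32.72]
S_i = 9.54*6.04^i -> [9.54, 57.62, 348.03, 2102.13, 12696.85]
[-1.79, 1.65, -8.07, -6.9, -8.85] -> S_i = Random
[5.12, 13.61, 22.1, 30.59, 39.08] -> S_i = 5.12 + 8.49*i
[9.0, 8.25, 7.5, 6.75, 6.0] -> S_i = 9.00 + -0.75*i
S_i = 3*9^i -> [3, 27, 243, 2187, 19683]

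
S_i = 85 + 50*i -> [85, 135, 185, 235, 285]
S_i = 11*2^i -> [11, 22, 44, 88, 176]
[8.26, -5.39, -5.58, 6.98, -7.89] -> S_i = Random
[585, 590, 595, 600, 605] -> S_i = 585 + 5*i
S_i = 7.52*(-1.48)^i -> [7.52, -11.13, 16.47, -24.38, 36.08]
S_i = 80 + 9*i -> [80, 89, 98, 107, 116]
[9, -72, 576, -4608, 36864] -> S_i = 9*-8^i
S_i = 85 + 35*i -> [85, 120, 155, 190, 225]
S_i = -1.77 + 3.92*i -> [-1.77, 2.15, 6.07, 9.99, 13.91]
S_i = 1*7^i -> [1, 7, 49, 343, 2401]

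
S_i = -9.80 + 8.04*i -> [-9.8, -1.76, 6.28, 14.32, 22.36]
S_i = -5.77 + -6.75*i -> [-5.77, -12.52, -19.27, -26.02, -32.77]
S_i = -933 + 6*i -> [-933, -927, -921, -915, -909]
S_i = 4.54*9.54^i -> [4.54, 43.31, 413.19, 3941.86, 37605.33]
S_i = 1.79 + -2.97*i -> [1.79, -1.18, -4.15, -7.12, -10.09]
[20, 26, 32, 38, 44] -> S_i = 20 + 6*i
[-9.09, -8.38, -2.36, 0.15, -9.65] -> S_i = Random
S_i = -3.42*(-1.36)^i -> [-3.42, 4.65, -6.33, 8.6, -11.7]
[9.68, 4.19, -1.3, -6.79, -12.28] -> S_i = 9.68 + -5.49*i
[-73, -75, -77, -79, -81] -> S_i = -73 + -2*i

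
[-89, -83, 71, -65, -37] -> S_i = Random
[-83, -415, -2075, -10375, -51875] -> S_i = -83*5^i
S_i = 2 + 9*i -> [2, 11, 20, 29, 38]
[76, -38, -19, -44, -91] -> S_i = Random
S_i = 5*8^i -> [5, 40, 320, 2560, 20480]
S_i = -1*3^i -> [-1, -3, -9, -27, -81]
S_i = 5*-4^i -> [5, -20, 80, -320, 1280]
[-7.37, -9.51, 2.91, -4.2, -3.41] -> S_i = Random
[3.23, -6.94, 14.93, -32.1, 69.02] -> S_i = 3.23*(-2.15)^i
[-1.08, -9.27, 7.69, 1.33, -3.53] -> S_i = Random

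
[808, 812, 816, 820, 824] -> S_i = 808 + 4*i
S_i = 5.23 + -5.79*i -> [5.23, -0.56, -6.35, -12.14, -17.93]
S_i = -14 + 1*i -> [-14, -13, -12, -11, -10]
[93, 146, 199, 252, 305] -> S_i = 93 + 53*i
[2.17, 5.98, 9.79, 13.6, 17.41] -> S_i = 2.17 + 3.81*i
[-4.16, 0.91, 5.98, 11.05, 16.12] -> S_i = -4.16 + 5.07*i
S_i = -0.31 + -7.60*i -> [-0.31, -7.91, -15.51, -23.11, -30.71]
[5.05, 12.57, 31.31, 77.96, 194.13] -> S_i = 5.05*2.49^i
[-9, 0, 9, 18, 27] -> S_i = -9 + 9*i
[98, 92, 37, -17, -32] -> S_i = Random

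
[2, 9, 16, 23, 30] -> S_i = 2 + 7*i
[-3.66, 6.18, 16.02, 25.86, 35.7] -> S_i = -3.66 + 9.84*i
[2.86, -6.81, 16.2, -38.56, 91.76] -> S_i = 2.86*(-2.38)^i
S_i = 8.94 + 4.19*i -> [8.94, 13.13, 17.32, 21.51, 25.7]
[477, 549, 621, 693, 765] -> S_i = 477 + 72*i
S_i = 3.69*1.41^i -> [3.69, 5.2, 7.34, 10.34, 14.58]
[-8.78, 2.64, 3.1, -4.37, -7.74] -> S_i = Random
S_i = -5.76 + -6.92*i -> [-5.76, -12.68, -19.6, -26.52, -33.44]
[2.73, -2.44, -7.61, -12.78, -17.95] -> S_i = 2.73 + -5.17*i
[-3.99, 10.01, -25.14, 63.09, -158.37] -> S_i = -3.99*(-2.51)^i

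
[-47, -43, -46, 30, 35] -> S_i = Random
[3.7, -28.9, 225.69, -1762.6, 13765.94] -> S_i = 3.70*(-7.81)^i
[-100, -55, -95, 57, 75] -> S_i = Random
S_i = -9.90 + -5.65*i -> [-9.9, -15.55, -21.2, -26.85, -32.5]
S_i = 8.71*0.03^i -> [8.71, 0.26, 0.01, 0.0, 0.0]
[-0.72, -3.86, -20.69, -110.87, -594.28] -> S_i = -0.72*5.36^i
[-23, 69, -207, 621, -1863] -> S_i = -23*-3^i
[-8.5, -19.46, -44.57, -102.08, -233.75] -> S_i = -8.50*2.29^i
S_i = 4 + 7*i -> [4, 11, 18, 25, 32]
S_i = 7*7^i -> [7, 49, 343, 2401, 16807]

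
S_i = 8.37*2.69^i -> [8.37, 22.52, 60.57, 162.92, 438.26]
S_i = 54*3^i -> [54, 162, 486, 1458, 4374]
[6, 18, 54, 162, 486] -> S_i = 6*3^i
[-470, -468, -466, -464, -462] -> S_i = -470 + 2*i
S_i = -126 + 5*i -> [-126, -121, -116, -111, -106]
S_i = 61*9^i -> [61, 549, 4941, 44469, 400221]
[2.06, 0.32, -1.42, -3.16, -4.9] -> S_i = 2.06 + -1.74*i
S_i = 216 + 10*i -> [216, 226, 236, 246, 256]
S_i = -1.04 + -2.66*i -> [-1.04, -3.7, -6.36, -9.02, -11.68]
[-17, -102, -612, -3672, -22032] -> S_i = -17*6^i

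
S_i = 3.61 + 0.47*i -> [3.61, 4.08, 4.55, 5.02, 5.49]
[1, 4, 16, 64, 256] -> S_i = 1*4^i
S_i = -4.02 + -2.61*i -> [-4.02, -6.63, -9.24, -11.85, -14.46]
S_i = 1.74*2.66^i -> [1.74, 4.63, 12.31, 32.75, 87.11]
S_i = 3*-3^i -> [3, -9, 27, -81, 243]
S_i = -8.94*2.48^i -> [-8.94, -22.17, -54.98, -136.36, -338.18]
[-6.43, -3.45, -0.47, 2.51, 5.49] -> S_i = -6.43 + 2.98*i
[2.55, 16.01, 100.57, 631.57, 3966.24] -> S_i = 2.55*6.28^i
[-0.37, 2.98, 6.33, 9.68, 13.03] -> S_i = -0.37 + 3.35*i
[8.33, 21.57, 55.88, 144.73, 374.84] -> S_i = 8.33*2.59^i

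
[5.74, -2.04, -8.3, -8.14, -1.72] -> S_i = Random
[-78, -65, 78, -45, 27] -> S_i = Random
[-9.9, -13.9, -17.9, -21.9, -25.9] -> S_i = -9.90 + -4.00*i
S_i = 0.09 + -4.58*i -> [0.09, -4.49, -9.07, -13.65, -18.23]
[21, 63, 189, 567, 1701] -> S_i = 21*3^i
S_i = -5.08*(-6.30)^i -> [-5.08, 32.0, -201.63, 1270.24, -8002.5]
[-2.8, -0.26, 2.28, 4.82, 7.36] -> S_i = -2.80 + 2.54*i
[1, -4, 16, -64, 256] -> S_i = 1*-4^i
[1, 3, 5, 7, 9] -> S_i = 1 + 2*i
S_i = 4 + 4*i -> [4, 8, 12, 16, 20]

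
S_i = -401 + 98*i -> [-401, -303, -205, -107, -9]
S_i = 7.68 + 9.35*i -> [7.68, 17.03, 26.38, 35.73, 45.08]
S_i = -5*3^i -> [-5, -15, -45, -135, -405]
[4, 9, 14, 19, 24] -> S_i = 4 + 5*i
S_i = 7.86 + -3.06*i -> [7.86, 4.8, 1.74, -1.32, -4.38]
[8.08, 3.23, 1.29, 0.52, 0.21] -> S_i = 8.08*0.40^i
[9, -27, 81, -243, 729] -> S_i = 9*-3^i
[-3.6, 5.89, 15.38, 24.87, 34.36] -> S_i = -3.60 + 9.49*i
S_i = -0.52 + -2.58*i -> [-0.52, -3.1, -5.68, -8.26, -10.84]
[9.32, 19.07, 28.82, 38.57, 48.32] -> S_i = 9.32 + 9.75*i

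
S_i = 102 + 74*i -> [102, 176, 250, 324, 398]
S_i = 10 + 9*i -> [10, 19, 28, 37, 46]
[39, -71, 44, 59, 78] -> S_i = Random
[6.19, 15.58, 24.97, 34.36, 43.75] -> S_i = 6.19 + 9.39*i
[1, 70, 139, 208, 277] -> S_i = 1 + 69*i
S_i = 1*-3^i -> [1, -3, 9, -27, 81]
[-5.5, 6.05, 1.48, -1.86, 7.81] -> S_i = Random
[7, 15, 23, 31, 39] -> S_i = 7 + 8*i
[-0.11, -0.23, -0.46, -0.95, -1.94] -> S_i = -0.11*2.05^i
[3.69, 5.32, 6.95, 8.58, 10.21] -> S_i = 3.69 + 1.63*i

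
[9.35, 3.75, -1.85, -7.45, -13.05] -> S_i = 9.35 + -5.60*i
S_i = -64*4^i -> [-64, -256, -1024, -4096, -16384]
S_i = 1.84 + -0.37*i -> [1.84, 1.47, 1.1, 0.73, 0.36]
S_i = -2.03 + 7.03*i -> [-2.03, 5.0, 12.03, 19.06, 26.09]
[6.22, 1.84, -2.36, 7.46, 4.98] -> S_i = Random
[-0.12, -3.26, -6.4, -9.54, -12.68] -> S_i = -0.12 + -3.14*i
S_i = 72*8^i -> [72, 576, 4608, 36864, 294912]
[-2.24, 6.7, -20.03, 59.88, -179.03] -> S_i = -2.24*(-2.99)^i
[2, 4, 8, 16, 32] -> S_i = 2*2^i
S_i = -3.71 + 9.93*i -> [-3.71, 6.22, 16.15, 26.08, 36.01]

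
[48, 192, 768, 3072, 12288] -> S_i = 48*4^i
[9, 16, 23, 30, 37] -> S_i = 9 + 7*i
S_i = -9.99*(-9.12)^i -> [-9.99, 91.11, -830.91, 7577.92, -69110.63]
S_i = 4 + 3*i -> [4, 7, 10, 13, 16]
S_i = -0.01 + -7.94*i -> [-0.01, -7.95, -15.89, -23.83, -31.77]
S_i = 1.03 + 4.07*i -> [1.03, 5.1, 9.17, 13.24, 17.31]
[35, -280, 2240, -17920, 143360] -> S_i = 35*-8^i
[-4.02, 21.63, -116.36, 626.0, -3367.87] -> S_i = -4.02*(-5.38)^i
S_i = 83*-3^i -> [83, -249, 747, -2241, 6723]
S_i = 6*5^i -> [6, 30, 150, 750, 3750]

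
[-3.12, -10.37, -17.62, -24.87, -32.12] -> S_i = -3.12 + -7.25*i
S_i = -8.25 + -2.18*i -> [-8.25, -10.43, -12.61, -14.79, -16.97]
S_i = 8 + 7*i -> [8, 15, 22, 29, 36]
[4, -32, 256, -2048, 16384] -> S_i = 4*-8^i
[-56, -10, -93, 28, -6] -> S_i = Random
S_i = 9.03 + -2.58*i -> [9.03, 6.45, 3.87, 1.29, -1.29]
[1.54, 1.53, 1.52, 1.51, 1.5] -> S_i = 1.54 + -0.01*i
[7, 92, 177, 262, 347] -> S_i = 7 + 85*i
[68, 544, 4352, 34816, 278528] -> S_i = 68*8^i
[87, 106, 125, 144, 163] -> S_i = 87 + 19*i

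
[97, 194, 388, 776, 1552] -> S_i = 97*2^i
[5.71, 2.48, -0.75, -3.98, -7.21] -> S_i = 5.71 + -3.23*i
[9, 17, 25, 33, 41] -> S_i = 9 + 8*i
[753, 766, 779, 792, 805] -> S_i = 753 + 13*i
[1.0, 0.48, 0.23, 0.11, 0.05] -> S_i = 1.00*0.48^i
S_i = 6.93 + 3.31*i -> [6.93, 10.24, 13.55, 16.86, 20.17]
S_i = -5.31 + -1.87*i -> [-5.31, -7.18, -9.05, -10.92, -12.79]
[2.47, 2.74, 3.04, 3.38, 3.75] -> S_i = 2.47*1.11^i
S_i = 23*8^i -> [23, 184, 1472, 11776, 94208]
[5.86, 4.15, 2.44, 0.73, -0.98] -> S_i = 5.86 + -1.71*i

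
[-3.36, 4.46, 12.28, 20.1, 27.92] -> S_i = -3.36 + 7.82*i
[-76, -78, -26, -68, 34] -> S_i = Random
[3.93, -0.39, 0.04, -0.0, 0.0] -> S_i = 3.93*(-0.10)^i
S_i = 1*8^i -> [1, 8, 64, 512, 4096]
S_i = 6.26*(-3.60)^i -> [6.26, -22.54, 81.13, -292.07, 1051.44]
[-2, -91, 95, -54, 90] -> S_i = Random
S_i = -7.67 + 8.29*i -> [-7.67, 0.62, 8.91, 17.2, 25.49]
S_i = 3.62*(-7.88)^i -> [3.62, -28.53, 224.78, -1771.28, 13957.69]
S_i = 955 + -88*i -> [955, 867, 779, 691, 603]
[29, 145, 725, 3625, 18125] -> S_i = 29*5^i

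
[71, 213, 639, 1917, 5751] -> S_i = 71*3^i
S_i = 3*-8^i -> [3, -24, 192, -1536, 12288]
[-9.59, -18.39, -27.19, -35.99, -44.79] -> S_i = -9.59 + -8.80*i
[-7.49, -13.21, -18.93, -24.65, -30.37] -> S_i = -7.49 + -5.72*i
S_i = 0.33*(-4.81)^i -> [0.33, -1.59, 7.63, -36.72, 176.64]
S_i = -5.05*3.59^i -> [-5.05, -18.13, -65.08, -233.65, -838.82]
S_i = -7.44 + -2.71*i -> [-7.44, -10.15, -12.86, -15.57, -18.28]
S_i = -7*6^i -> [-7, -42, -252, -1512, -9072]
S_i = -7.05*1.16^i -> [-7.05, -8.18, -9.49, -11.0, -12.77]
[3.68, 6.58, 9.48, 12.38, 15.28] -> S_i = 3.68 + 2.90*i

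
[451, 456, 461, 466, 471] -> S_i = 451 + 5*i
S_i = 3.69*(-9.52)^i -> [3.69, -35.13, 334.43, -3183.74, 30309.18]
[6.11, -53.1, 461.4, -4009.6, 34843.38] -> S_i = 6.11*(-8.69)^i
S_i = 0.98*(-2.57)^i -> [0.98, -2.52, 6.47, -16.64, 42.75]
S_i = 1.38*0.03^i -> [1.38, 0.04, 0.0, 0.0, 0.0]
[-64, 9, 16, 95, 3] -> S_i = Random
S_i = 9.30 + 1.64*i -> [9.3, 10.94, 12.58, 14.22, 15.86]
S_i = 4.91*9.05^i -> [4.91, 44.44, 402.14, 3639.38, 32936.38]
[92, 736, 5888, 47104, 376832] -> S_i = 92*8^i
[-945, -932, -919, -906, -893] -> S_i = -945 + 13*i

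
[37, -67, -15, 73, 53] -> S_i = Random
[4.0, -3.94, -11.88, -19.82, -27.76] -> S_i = 4.00 + -7.94*i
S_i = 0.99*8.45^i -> [0.99, 8.37, 70.69, 597.32, 5047.33]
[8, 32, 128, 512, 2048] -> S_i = 8*4^i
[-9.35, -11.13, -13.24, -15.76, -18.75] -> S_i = -9.35*1.19^i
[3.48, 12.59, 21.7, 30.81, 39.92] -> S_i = 3.48 + 9.11*i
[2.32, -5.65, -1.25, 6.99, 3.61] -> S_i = Random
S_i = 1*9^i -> [1, 9, 81, 729, 6561]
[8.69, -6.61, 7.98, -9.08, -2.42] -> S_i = Random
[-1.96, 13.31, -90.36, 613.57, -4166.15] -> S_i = -1.96*(-6.79)^i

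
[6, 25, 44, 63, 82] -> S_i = 6 + 19*i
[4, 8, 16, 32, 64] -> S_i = 4*2^i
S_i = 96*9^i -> [96, 864, 7776, 69984, 629856]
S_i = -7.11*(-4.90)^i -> [-7.11, 34.84, -170.71, 836.48, -4098.77]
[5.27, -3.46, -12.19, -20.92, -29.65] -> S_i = 5.27 + -8.73*i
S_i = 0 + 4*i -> [0, 4, 8, 12, 16]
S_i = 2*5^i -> [2, 10, 50, 250, 1250]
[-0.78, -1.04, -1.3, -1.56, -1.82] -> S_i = -0.78 + -0.26*i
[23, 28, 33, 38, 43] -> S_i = 23 + 5*i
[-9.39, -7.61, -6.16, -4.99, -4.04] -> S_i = -9.39*0.81^i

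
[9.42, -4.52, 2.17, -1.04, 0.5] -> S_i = 9.42*(-0.48)^i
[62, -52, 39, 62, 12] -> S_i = Random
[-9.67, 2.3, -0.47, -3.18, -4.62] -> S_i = Random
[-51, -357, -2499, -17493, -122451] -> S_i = -51*7^i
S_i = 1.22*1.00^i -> [1.22, 1.22, 1.22, 1.22, 1.22]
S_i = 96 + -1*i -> [96, 95, 94, 93, 92]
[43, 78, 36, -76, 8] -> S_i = Random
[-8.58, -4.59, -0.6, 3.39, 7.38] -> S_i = -8.58 + 3.99*i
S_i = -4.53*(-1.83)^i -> [-4.53, 8.29, -15.17, 27.76, -50.8]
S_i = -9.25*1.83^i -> [-9.25, -16.93, -30.98, -56.69, -103.74]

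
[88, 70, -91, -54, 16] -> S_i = Random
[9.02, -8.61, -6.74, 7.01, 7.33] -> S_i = Random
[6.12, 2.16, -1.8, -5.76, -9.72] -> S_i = 6.12 + -3.96*i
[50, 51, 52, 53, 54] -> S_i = 50 + 1*i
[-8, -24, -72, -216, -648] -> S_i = -8*3^i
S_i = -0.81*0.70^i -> [-0.81, -0.57, -0.4, -0.28, -0.19]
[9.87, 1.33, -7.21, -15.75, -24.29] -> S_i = 9.87 + -8.54*i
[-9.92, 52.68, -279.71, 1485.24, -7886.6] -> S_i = -9.92*(-5.31)^i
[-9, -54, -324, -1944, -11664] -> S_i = -9*6^i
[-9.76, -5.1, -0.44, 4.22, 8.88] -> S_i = -9.76 + 4.66*i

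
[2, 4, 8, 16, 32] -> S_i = 2*2^i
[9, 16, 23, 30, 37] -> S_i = 9 + 7*i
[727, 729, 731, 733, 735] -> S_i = 727 + 2*i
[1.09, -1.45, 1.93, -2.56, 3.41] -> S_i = 1.09*(-1.33)^i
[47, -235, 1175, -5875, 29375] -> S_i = 47*-5^i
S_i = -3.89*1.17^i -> [-3.89, -4.55, -5.33, -6.23, -7.29]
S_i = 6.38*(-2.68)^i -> [6.38, -17.1, 45.82, -122.81, 329.12]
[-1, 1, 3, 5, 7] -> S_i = -1 + 2*i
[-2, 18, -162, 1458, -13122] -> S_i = -2*-9^i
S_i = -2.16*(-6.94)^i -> [-2.16, 14.99, -104.03, 721.99, -5010.62]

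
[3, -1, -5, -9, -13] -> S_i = 3 + -4*i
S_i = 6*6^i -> [6, 36, 216, 1296, 7776]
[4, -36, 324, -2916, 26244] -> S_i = 4*-9^i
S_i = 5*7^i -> [5, 35, 245, 1715, 12005]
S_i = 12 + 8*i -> [12, 20, 28, 36, 44]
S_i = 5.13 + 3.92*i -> [5.13, 9.05, 12.97, 16.89, 20.81]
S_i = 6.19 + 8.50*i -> [6.19, 14.69, 23.19, 31.69, 40.19]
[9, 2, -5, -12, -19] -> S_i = 9 + -7*i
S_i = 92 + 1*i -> [92, 93, 94, 95, 96]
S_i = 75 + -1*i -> [75, 74, 73, 72, 71]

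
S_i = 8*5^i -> [8, 40, 200, 1000, 5000]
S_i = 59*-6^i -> [59, -354, 2124, -12744, 76464]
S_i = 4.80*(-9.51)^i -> [4.8, -45.65, 434.11, -4128.41, 39261.18]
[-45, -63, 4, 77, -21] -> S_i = Random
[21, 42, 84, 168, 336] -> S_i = 21*2^i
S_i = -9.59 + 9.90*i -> [-9.59, 0.31, 10.21, 20.11, 30.01]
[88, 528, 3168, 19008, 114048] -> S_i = 88*6^i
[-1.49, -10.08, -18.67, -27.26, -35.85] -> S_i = -1.49 + -8.59*i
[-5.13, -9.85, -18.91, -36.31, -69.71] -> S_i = -5.13*1.92^i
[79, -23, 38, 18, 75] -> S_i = Random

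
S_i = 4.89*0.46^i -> [4.89, 2.25, 1.03, 0.48, 0.22]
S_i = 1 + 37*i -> [1, 38, 75, 112, 149]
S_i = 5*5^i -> [5, 25, 125, 625, 3125]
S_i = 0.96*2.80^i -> [0.96, 2.69, 7.53, 21.07, 59.01]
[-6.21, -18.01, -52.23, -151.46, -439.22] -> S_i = -6.21*2.90^i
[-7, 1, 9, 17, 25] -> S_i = -7 + 8*i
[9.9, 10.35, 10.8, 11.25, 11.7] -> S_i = 9.90 + 0.45*i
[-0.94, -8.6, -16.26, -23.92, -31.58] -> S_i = -0.94 + -7.66*i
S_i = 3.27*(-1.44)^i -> [3.27, -4.71, 6.78, -9.76, 14.06]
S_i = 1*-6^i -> [1, -6, 36, -216, 1296]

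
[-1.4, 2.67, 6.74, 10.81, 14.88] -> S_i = -1.40 + 4.07*i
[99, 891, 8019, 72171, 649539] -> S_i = 99*9^i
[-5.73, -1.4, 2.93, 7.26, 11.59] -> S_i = -5.73 + 4.33*i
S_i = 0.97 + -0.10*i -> [0.97, 0.87, 0.77, 0.67, 0.57]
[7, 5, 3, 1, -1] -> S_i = 7 + -2*i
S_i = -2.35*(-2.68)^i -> [-2.35, 6.3, -16.88, 45.23, -121.23]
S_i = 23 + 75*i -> [23, 98, 173, 248, 323]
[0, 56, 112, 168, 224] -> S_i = 0 + 56*i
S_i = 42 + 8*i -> [42, 50, 58, 66, 74]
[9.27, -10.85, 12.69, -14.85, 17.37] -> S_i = 9.27*(-1.17)^i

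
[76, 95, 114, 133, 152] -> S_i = 76 + 19*i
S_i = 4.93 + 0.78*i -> [4.93, 5.71, 6.49, 7.27, 8.05]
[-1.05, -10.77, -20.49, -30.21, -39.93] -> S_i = -1.05 + -9.72*i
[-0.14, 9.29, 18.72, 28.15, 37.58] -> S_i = -0.14 + 9.43*i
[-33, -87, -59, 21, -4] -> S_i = Random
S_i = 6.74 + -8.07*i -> [6.74, -1.33, -9.4, -17.47, -25.54]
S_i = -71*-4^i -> [-71, 284, -1136, 4544, -18176]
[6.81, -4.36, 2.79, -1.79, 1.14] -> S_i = 6.81*(-0.64)^i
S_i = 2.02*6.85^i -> [2.02, 13.84, 94.78, 649.27, 4447.48]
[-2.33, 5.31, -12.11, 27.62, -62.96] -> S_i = -2.33*(-2.28)^i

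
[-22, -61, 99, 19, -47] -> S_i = Random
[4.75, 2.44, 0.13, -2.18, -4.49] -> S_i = 4.75 + -2.31*i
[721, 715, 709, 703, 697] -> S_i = 721 + -6*i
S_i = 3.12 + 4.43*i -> [3.12, 7.55, 11.98, 16.41, 20.84]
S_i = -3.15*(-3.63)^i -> [-3.15, 11.43, -41.51, 150.67, -546.94]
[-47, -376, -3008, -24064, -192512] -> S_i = -47*8^i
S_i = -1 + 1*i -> [-1, 0, 1, 2, 3]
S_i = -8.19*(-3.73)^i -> [-8.19, 30.55, -113.95, 425.02, -1585.33]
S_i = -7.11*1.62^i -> [-7.11, -11.52, -18.66, -30.23, -48.97]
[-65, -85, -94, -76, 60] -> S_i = Random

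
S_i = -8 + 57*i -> [-8, 49, 106, 163, 220]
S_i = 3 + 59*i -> [3, 62, 121, 180, 239]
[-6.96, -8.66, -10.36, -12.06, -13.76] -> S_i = -6.96 + -1.70*i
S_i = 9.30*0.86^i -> [9.3, 8.0, 6.88, 5.92, 5.09]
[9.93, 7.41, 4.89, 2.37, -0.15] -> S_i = 9.93 + -2.52*i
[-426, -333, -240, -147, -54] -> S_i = -426 + 93*i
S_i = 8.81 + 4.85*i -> [8.81, 13.66, 18.51, 23.36, 28.21]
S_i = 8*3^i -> [8, 24, 72, 216, 648]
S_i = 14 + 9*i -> [14, 23, 32, 41, 50]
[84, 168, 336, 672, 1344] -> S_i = 84*2^i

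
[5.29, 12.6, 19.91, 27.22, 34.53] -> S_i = 5.29 + 7.31*i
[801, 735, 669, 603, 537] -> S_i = 801 + -66*i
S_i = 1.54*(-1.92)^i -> [1.54, -2.96, 5.68, -10.9, 20.93]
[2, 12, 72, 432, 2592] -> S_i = 2*6^i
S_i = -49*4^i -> [-49, -196, -784, -3136, -12544]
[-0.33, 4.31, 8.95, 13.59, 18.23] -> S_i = -0.33 + 4.64*i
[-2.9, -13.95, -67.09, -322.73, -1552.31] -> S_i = -2.90*4.81^i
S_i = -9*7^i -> [-9, -63, -441, -3087, -21609]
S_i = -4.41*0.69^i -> [-4.41, -3.04, -2.1, -1.45, -1.0]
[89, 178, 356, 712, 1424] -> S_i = 89*2^i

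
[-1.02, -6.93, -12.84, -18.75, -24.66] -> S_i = -1.02 + -5.91*i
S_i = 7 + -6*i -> [7, 1, -5, -11, -17]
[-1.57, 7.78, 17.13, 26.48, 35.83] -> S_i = -1.57 + 9.35*i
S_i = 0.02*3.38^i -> [0.02, 0.07, 0.23, 0.77, 2.61]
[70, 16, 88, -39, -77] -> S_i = Random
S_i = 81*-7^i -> [81, -567, 3969, -27783, 194481]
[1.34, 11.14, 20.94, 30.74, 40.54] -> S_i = 1.34 + 9.80*i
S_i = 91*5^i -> [91, 455, 2275, 11375, 56875]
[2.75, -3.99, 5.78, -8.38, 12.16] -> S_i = 2.75*(-1.45)^i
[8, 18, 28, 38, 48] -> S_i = 8 + 10*i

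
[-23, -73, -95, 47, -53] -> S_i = Random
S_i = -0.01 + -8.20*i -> [-0.01, -8.21, -16.41, -24.61, -32.81]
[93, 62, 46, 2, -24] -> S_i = Random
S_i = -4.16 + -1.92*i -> [-4.16, -6.08, -8.0, -9.92, -11.84]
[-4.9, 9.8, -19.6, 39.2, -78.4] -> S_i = -4.90*(-2.00)^i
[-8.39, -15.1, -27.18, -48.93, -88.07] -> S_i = -8.39*1.80^i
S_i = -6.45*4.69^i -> [-6.45, -30.25, -141.87, -665.39, -3120.69]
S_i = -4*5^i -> [-4, -20, -100, -500, -2500]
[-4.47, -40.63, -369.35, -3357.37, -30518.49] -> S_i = -4.47*9.09^i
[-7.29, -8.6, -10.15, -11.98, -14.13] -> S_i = -7.29*1.18^i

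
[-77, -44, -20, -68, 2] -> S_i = Random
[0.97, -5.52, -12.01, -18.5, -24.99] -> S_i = 0.97 + -6.49*i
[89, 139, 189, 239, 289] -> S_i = 89 + 50*i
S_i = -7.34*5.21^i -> [-7.34, -38.24, -199.24, -1038.03, -5408.13]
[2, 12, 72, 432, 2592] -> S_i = 2*6^i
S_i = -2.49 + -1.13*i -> [-2.49, -3.62, -4.75, -5.88, -7.01]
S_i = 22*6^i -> [22, 132, 792, 4752, 28512]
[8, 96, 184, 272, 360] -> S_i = 8 + 88*i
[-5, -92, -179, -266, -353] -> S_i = -5 + -87*i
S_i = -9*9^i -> [-9, -81, -729, -6561, -59049]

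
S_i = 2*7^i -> [2, 14, 98, 686, 4802]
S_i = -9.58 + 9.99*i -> [-9.58, 0.41, 10.4, 20.39, 30.38]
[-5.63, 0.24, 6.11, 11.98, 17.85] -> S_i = -5.63 + 5.87*i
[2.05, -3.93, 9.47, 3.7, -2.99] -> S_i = Random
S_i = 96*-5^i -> [96, -480, 2400, -12000, 60000]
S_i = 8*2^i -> [8, 16, 32, 64, 128]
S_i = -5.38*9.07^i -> [-5.38, -48.8, -442.59, -4014.25, -36409.22]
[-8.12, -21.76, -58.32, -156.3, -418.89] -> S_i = -8.12*2.68^i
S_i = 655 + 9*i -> [655, 664, 673, 682, 691]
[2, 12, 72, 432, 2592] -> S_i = 2*6^i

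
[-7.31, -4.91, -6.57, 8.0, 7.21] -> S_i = Random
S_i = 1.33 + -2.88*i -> [1.33, -1.55, -4.43, -7.31, -10.19]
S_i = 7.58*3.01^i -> [7.58, 22.82, 68.68, 206.71, 622.21]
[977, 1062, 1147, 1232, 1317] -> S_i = 977 + 85*i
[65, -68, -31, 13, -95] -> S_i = Random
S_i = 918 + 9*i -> [918, 927, 936, 945, 954]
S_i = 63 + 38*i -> [63, 101, 139, 177, 215]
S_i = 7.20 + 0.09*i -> [7.2, 7.29, 7.38, 7.47, 7.56]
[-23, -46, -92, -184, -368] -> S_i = -23*2^i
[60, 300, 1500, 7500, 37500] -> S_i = 60*5^i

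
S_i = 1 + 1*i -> [1, 2, 3, 4, 5]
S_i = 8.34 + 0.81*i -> [8.34, 9.15, 9.96, 10.77, 11.58]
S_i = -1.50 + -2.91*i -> [-1.5, -4.41, -7.32, -10.23, -13.14]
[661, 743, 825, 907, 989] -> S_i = 661 + 82*i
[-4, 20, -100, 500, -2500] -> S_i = -4*-5^i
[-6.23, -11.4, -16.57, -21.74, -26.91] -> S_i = -6.23 + -5.17*i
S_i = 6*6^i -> [6, 36, 216, 1296, 7776]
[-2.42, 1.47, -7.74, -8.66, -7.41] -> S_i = Random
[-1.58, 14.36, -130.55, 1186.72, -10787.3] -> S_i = -1.58*(-9.09)^i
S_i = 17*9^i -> [17, 153, 1377, 12393, 111537]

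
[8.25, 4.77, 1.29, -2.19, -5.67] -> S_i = 8.25 + -3.48*i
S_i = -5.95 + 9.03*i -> [-5.95, 3.08, 12.11, 21.14, 30.17]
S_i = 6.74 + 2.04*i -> [6.74, 8.78, 10.82, 12.86, 14.9]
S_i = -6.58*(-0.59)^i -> [-6.58, 3.88, -2.29, 1.35, -0.8]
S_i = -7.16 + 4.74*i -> [-7.16, -2.42, 2.32, 7.06, 11.8]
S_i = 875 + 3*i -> [875, 878, 881, 884, 887]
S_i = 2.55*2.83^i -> [2.55, 7.22, 20.42, 57.8, 163.56]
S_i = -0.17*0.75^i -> [-0.17, -0.13, -0.1, -0.07, -0.05]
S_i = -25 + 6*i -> [-25, -19, -13, -7, -1]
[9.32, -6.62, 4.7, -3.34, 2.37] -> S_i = 9.32*(-0.71)^i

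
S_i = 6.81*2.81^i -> [6.81, 19.14, 53.77, 151.1, 424.59]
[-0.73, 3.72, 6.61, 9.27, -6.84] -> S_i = Random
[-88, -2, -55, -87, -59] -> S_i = Random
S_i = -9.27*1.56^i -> [-9.27, -14.46, -22.56, -35.19, -54.9]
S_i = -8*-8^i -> [-8, 64, -512, 4096, -32768]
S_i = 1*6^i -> [1, 6, 36, 216, 1296]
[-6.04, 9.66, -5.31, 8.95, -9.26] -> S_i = Random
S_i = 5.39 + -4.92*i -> [5.39, 0.47, -4.45, -9.37, -14.29]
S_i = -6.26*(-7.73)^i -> [-6.26, 48.39, -374.05, 2891.43, -22350.76]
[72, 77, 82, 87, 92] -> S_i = 72 + 5*i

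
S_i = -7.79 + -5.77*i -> [-7.79, -13.56, -19.33, -25.1, -30.87]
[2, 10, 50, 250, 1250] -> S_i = 2*5^i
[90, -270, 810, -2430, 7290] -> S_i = 90*-3^i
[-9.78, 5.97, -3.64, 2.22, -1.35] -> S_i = -9.78*(-0.61)^i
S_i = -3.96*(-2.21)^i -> [-3.96, 8.75, -19.34, 42.74, -94.46]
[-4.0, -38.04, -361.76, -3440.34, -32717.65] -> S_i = -4.00*9.51^i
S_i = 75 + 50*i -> [75, 125, 175, 225, 275]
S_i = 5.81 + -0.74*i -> [5.81, 5.07, 4.33, 3.59, 2.85]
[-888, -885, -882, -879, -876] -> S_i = -888 + 3*i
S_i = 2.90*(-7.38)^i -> [2.9, -21.4, 157.95, -1165.65, 8602.48]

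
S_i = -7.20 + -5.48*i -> [-7.2, -12.68, -18.16, -23.64, -29.12]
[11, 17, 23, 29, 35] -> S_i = 11 + 6*i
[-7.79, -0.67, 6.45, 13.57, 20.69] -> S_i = -7.79 + 7.12*i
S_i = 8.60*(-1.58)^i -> [8.6, -13.59, 21.47, -33.92, 53.6]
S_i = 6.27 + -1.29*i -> [6.27, 4.98, 3.69, 2.4, 1.11]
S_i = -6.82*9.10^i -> [-6.82, -62.06, -564.76, -5139.35, -46768.12]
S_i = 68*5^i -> [68, 340, 1700, 8500, 42500]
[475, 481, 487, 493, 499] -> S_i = 475 + 6*i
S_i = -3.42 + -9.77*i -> [-3.42, -13.19, -22.96, -32.73, -42.5]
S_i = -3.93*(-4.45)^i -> [-3.93, 17.49, -77.82, 346.32, -1541.11]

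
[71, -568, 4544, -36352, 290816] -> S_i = 71*-8^i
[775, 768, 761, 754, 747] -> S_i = 775 + -7*i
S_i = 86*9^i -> [86, 774, 6966, 62694, 564246]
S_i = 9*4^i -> [9, 36, 144, 576, 2304]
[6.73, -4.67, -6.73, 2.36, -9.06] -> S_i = Random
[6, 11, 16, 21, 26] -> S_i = 6 + 5*i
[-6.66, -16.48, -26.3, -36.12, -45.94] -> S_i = -6.66 + -9.82*i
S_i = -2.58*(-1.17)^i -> [-2.58, 3.02, -3.53, 4.13, -4.83]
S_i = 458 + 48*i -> [458, 506, 554, 602, 650]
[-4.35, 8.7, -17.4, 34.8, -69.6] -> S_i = -4.35*(-2.00)^i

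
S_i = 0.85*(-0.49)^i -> [0.85, -0.42, 0.2, -0.1, 0.05]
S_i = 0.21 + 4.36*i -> [0.21, 4.57, 8.93, 13.29, 17.65]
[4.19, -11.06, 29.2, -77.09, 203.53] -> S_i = 4.19*(-2.64)^i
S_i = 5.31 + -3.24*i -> [5.31, 2.07, -1.17, -4.41, -7.65]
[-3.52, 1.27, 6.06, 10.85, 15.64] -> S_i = -3.52 + 4.79*i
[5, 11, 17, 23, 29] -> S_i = 5 + 6*i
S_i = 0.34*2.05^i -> [0.34, 0.7, 1.43, 2.93, 6.0]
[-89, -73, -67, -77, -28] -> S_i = Random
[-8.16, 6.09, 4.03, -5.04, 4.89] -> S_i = Random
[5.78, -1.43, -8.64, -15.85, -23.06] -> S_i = 5.78 + -7.21*i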